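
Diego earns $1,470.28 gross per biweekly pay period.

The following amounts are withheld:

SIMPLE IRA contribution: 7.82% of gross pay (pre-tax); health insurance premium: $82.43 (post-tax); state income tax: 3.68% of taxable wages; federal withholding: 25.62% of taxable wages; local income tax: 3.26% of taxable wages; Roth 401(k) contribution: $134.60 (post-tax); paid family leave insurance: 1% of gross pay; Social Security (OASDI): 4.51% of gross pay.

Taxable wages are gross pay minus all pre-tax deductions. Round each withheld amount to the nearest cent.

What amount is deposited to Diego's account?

SIMPLE IRA contribution: $1,470.28 × 0.0782 = $114.98
Taxable wages = $1,470.28 − $114.98 = $1,355.30
Federal withholding: $1,355.30 × 0.2562 = $347.23
Local income tax: $1,355.30 × 0.0326 = $44.18
State income tax: $1,355.30 × 0.0368 = $49.88
Social Security (OASDI): $1,470.28 × 0.0451 = $66.31
Paid family leave insurance: $1,470.28 × 0.01 = $14.70
Health insurance premium: $82.43
Roth 401(k) contribution: $134.60
Total deductions = $114.98 + $347.23 + $44.18 + $49.88 + $66.31 + $14.70 + $82.43 + $134.60 = $854.31
Net pay = $1,470.28 − $854.31 = $615.97

$615.97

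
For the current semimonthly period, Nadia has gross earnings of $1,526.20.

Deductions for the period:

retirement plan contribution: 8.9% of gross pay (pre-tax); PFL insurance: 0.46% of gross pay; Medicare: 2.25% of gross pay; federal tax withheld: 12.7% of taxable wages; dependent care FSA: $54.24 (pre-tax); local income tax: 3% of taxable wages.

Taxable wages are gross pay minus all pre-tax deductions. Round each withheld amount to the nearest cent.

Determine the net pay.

$1,085.00

Dependent care FSA: $54.24
Retirement plan contribution: $1,526.20 × 0.089 = $135.83
Pre-tax total = $54.24 + $135.83 = $190.07
Taxable wages = $1,526.20 − $190.07 = $1,336.13
Federal tax withheld: $1,336.13 × 0.127 = $169.69
Local income tax: $1,336.13 × 0.03 = $40.08
Medicare: $1,526.20 × 0.0225 = $34.34
PFL insurance: $1,526.20 × 0.0046 = $7.02
Total deductions = $54.24 + $135.83 + $169.69 + $40.08 + $34.34 + $7.02 = $441.20
Net pay = $1,526.20 − $441.20 = $1,085.00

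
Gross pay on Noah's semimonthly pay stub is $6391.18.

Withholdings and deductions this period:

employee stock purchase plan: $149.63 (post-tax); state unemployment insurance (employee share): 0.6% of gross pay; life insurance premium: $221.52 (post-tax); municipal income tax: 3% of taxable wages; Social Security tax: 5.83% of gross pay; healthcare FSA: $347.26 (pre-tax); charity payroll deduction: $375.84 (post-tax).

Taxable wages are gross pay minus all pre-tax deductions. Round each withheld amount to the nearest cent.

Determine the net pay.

$4704.65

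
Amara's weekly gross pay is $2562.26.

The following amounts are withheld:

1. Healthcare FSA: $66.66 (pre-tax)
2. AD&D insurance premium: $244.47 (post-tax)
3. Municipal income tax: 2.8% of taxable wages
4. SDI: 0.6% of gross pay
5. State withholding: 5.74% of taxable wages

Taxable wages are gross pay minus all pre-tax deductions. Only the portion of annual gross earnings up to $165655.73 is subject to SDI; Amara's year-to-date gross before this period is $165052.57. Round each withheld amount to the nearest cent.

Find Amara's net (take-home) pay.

$2034.38

Healthcare FSA: $66.66
Taxable wages = $2562.26 − $66.66 = $2495.60
Municipal income tax: $2495.60 × 0.028 = $69.88
State withholding: $2495.60 × 0.0574 = $143.25
SDI: only $165655.73 − $165052.57 = $603.16 of this check is subject → $603.16 × 0.006 = $3.62
AD&D insurance premium: $244.47
Total deductions = $66.66 + $69.88 + $143.25 + $3.62 + $244.47 = $527.88
Net pay = $2562.26 − $527.88 = $2034.38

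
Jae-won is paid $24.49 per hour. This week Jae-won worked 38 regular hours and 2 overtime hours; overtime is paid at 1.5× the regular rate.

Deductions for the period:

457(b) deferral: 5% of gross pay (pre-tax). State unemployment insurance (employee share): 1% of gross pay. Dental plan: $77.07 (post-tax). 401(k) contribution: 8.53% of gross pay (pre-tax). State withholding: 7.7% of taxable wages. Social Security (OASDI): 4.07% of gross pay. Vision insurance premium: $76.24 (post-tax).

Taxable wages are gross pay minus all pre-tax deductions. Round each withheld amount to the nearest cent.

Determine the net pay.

$597.17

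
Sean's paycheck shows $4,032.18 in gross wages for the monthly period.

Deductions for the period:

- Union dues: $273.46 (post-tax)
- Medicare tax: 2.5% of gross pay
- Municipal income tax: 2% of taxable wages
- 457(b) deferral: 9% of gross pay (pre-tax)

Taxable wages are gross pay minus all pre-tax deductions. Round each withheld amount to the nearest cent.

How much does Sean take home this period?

457(b) deferral: $4,032.18 × 0.09 = $362.90
Taxable wages = $4,032.18 − $362.90 = $3,669.28
Municipal income tax: $3,669.28 × 0.02 = $73.39
Medicare tax: $4,032.18 × 0.025 = $100.80
Union dues: $273.46
Total deductions = $362.90 + $73.39 + $100.80 + $273.46 = $810.55
Net pay = $4,032.18 − $810.55 = $3,221.63

$3,221.63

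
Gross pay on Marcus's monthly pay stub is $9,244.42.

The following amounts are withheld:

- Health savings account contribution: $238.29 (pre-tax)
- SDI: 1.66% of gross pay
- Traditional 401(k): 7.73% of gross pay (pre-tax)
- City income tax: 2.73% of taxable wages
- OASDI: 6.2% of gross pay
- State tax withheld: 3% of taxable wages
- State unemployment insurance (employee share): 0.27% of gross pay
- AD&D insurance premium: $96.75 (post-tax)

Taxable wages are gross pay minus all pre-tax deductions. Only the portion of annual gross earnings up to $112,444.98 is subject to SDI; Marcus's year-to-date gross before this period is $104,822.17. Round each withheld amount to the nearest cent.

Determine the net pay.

$6,995.03

Traditional 401(k): $9,244.42 × 0.0773 = $714.59
Health savings account contribution: $238.29
Pre-tax total = $714.59 + $238.29 = $952.88
Taxable wages = $9,244.42 − $952.88 = $8,291.54
City income tax: $8,291.54 × 0.0273 = $226.36
State tax withheld: $8,291.54 × 0.03 = $248.75
OASDI: $9,244.42 × 0.062 = $573.15
SDI: only $112,444.98 − $104,822.17 = $7,622.81 of this check is subject → $7,622.81 × 0.0166 = $126.54
State unemployment insurance (employee share): $9,244.42 × 0.0027 = $24.96
AD&D insurance premium: $96.75
Total deductions = $714.59 + $238.29 + $226.36 + $248.75 + $573.15 + $126.54 + $24.96 + $96.75 = $2,249.39
Net pay = $9,244.42 − $2,249.39 = $6,995.03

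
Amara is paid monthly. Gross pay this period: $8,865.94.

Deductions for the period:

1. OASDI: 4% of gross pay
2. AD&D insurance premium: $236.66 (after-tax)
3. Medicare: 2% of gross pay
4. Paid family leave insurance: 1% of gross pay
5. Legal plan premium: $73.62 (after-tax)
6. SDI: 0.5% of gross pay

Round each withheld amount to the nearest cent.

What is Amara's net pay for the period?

$7,890.71

SDI: $8,865.94 × 0.005 = $44.33
Paid family leave insurance: $8,865.94 × 0.01 = $88.66
Medicare: $8,865.94 × 0.02 = $177.32
OASDI: $8,865.94 × 0.04 = $354.64
AD&D insurance premium: $236.66
Legal plan premium: $73.62
Total deductions = $44.33 + $88.66 + $177.32 + $354.64 + $236.66 + $73.62 = $975.23
Net pay = $8,865.94 − $975.23 = $7,890.71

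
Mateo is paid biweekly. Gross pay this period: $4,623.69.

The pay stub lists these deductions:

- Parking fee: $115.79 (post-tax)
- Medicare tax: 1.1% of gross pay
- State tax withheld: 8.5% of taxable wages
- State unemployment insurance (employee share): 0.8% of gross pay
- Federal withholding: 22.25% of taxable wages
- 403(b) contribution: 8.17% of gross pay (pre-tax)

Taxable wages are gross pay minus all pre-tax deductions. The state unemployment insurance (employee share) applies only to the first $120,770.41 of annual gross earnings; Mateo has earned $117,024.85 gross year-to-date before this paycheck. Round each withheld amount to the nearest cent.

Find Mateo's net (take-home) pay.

403(b) contribution: $4,623.69 × 0.0817 = $377.76
Taxable wages = $4,623.69 − $377.76 = $4,245.93
State tax withheld: $4,245.93 × 0.085 = $360.90
Federal withholding: $4,245.93 × 0.2225 = $944.72
Medicare tax: $4,623.69 × 0.011 = $50.86
State unemployment insurance (employee share): only $120,770.41 − $117,024.85 = $3,745.56 of this check is subject → $3,745.56 × 0.008 = $29.96
Parking fee: $115.79
Total deductions = $377.76 + $360.90 + $944.72 + $50.86 + $29.96 + $115.79 = $1,879.99
Net pay = $4,623.69 − $1,879.99 = $2,743.70

$2,743.70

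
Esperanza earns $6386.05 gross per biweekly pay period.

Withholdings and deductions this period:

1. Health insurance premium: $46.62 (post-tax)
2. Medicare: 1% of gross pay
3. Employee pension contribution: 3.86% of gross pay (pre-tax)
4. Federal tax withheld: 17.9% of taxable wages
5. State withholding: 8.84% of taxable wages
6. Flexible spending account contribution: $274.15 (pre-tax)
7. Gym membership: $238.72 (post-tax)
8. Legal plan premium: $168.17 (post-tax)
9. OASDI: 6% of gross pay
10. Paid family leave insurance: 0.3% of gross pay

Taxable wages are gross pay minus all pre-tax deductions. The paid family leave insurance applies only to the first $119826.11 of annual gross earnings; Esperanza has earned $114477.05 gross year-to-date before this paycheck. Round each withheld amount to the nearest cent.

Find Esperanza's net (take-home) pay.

$3380.41

Flexible spending account contribution: $274.15
Employee pension contribution: $6386.05 × 0.0386 = $246.50
Pre-tax total = $274.15 + $246.50 = $520.65
Taxable wages = $6386.05 − $520.65 = $5865.40
State withholding: $5865.40 × 0.0884 = $518.50
Federal tax withheld: $5865.40 × 0.179 = $1049.91
Medicare: $6386.05 × 0.01 = $63.86
OASDI: $6386.05 × 0.06 = $383.16
Paid family leave insurance: only $119826.11 − $114477.05 = $5349.06 of this check is subject → $5349.06 × 0.003 = $16.05
Gym membership: $238.72
Legal plan premium: $168.17
Health insurance premium: $46.62
Total deductions = $274.15 + $246.50 + $518.50 + $1049.91 + $63.86 + $383.16 + $16.05 + $238.72 + $168.17 + $46.62 = $3005.64
Net pay = $6386.05 − $3005.64 = $3380.41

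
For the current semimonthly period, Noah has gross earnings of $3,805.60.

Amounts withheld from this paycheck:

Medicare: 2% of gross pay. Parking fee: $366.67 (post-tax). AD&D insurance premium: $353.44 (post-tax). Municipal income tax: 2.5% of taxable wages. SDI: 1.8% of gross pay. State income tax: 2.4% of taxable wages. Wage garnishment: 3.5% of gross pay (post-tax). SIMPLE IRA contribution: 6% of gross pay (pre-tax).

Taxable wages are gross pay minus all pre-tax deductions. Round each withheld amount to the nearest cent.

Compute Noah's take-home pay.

SIMPLE IRA contribution: $3,805.60 × 0.06 = $228.34
Taxable wages = $3,805.60 − $228.34 = $3,577.26
State income tax: $3,577.26 × 0.024 = $85.85
Municipal income tax: $3,577.26 × 0.025 = $89.43
Medicare: $3,805.60 × 0.02 = $76.11
SDI: $3,805.60 × 0.018 = $68.50
Parking fee: $366.67
Wage garnishment: $3,805.60 × 0.035 = $133.20
AD&D insurance premium: $353.44
Total deductions = $228.34 + $85.85 + $89.43 + $76.11 + $68.50 + $366.67 + $133.20 + $353.44 = $1,401.54
Net pay = $3,805.60 − $1,401.54 = $2,404.06

$2,404.06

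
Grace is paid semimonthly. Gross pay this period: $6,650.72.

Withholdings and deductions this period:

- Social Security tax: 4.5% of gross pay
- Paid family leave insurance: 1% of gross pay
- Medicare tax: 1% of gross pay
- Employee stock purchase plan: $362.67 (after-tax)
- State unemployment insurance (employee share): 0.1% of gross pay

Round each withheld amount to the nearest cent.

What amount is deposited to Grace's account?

Medicare tax: $6,650.72 × 0.01 = $66.51
State unemployment insurance (employee share): $6,650.72 × 0.001 = $6.65
Social Security tax: $6,650.72 × 0.045 = $299.28
Paid family leave insurance: $6,650.72 × 0.01 = $66.51
Employee stock purchase plan: $362.67
Total deductions = $66.51 + $6.65 + $299.28 + $66.51 + $362.67 = $801.62
Net pay = $6,650.72 − $801.62 = $5,849.10

$5,849.10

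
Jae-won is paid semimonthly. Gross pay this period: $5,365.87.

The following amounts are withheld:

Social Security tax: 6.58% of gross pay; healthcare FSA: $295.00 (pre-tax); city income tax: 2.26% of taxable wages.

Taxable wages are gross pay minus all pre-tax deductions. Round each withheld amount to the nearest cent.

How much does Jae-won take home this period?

$4,603.20

Healthcare FSA: $295.00
Taxable wages = $5,365.87 − $295.00 = $5,070.87
City income tax: $5,070.87 × 0.0226 = $114.60
Social Security tax: $5,365.87 × 0.0658 = $353.07
Total deductions = $295.00 + $114.60 + $353.07 = $762.67
Net pay = $5,365.87 − $762.67 = $4,603.20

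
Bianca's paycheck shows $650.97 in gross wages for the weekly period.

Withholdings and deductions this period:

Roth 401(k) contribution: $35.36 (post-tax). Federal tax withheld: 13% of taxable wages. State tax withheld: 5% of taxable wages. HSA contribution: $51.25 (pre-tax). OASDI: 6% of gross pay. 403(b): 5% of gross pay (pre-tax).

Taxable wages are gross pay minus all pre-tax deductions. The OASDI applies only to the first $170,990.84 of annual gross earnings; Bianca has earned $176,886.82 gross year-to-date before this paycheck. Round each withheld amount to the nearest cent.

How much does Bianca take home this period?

HSA contribution: $51.25
403(b): $650.97 × 0.05 = $32.55
Pre-tax total = $51.25 + $32.55 = $83.80
Taxable wages = $650.97 − $83.80 = $567.17
Federal tax withheld: $567.17 × 0.13 = $73.73
State tax withheld: $567.17 × 0.05 = $28.36
OASDI: annual cap $170,990.84 already reached (YTD $176,886.82), so $0.00
Roth 401(k) contribution: $35.36
Total deductions = $51.25 + $32.55 + $73.73 + $28.36 + $0.00 + $35.36 = $221.25
Net pay = $650.97 − $221.25 = $429.72

$429.72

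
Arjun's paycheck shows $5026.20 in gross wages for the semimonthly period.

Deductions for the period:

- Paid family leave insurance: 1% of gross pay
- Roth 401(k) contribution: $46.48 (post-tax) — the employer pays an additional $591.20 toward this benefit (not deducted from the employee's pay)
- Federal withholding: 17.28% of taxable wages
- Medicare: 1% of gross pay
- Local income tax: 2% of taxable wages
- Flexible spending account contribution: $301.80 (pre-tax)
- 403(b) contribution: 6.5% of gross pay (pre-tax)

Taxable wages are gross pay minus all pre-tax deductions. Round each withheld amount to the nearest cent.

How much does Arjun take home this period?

$3402.83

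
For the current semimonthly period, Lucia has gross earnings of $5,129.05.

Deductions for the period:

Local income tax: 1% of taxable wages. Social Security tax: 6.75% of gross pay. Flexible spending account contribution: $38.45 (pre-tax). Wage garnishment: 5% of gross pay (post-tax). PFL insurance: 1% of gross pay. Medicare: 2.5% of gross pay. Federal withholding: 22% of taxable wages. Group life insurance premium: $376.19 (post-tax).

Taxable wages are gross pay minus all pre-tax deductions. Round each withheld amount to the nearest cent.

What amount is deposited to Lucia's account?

$2,761.39

Flexible spending account contribution: $38.45
Taxable wages = $5,129.05 − $38.45 = $5,090.60
Federal withholding: $5,090.60 × 0.22 = $1,119.93
Local income tax: $5,090.60 × 0.01 = $50.91
Medicare: $5,129.05 × 0.025 = $128.23
Social Security tax: $5,129.05 × 0.0675 = $346.21
PFL insurance: $5,129.05 × 0.01 = $51.29
Wage garnishment: $5,129.05 × 0.05 = $256.45
Group life insurance premium: $376.19
Total deductions = $38.45 + $1,119.93 + $50.91 + $128.23 + $346.21 + $51.29 + $256.45 + $376.19 = $2,367.66
Net pay = $5,129.05 − $2,367.66 = $2,761.39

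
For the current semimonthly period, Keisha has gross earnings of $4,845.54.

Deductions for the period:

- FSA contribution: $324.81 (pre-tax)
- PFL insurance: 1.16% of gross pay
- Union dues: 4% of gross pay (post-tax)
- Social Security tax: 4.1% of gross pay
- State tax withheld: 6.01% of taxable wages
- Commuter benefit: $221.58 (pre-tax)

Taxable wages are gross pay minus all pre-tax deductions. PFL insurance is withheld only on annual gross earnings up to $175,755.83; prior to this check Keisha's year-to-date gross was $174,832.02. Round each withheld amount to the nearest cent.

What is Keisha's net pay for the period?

Commuter benefit: $221.58
FSA contribution: $324.81
Pre-tax total = $221.58 + $324.81 = $546.39
Taxable wages = $4,845.54 − $546.39 = $4,299.15
State tax withheld: $4,299.15 × 0.0601 = $258.38
PFL insurance: only $175,755.83 − $174,832.02 = $923.81 of this check is subject → $923.81 × 0.0116 = $10.72
Social Security tax: $4,845.54 × 0.041 = $198.67
Union dues: $4,845.54 × 0.04 = $193.82
Total deductions = $221.58 + $324.81 + $258.38 + $10.72 + $198.67 + $193.82 = $1,207.98
Net pay = $4,845.54 − $1,207.98 = $3,637.56

$3,637.56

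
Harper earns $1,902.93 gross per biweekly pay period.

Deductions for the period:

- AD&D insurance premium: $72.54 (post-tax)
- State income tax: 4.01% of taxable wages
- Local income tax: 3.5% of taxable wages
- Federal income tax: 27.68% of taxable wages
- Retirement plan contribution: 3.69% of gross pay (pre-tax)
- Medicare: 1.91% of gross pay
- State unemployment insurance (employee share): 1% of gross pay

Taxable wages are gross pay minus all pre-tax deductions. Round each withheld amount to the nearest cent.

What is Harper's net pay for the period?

Retirement plan contribution: $1,902.93 × 0.0369 = $70.22
Taxable wages = $1,902.93 − $70.22 = $1,832.71
State income tax: $1,832.71 × 0.0401 = $73.49
Local income tax: $1,832.71 × 0.035 = $64.14
Federal income tax: $1,832.71 × 0.2768 = $507.29
Medicare: $1,902.93 × 0.0191 = $36.35
State unemployment insurance (employee share): $1,902.93 × 0.01 = $19.03
AD&D insurance premium: $72.54
Total deductions = $70.22 + $73.49 + $64.14 + $507.29 + $36.35 + $19.03 + $72.54 = $843.06
Net pay = $1,902.93 − $843.06 = $1,059.87

$1,059.87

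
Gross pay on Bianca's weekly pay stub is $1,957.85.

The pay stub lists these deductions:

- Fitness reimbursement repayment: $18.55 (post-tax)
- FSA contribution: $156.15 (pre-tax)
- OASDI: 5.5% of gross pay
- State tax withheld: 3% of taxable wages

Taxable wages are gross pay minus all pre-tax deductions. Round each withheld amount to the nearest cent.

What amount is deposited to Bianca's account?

FSA contribution: $156.15
Taxable wages = $1,957.85 − $156.15 = $1,801.70
State tax withheld: $1,801.70 × 0.03 = $54.05
OASDI: $1,957.85 × 0.055 = $107.68
Fitness reimbursement repayment: $18.55
Total deductions = $156.15 + $54.05 + $107.68 + $18.55 = $336.43
Net pay = $1,957.85 − $336.43 = $1,621.42

$1,621.42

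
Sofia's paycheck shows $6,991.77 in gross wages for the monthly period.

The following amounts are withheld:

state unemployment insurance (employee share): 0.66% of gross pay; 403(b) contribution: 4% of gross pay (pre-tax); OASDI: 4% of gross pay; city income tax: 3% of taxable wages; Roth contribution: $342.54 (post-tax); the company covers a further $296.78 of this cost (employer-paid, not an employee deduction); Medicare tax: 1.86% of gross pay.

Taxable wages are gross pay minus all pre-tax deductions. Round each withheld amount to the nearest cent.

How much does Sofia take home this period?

$5,712.33

403(b) contribution: $6,991.77 × 0.04 = $279.67
Taxable wages = $6,991.77 − $279.67 = $6,712.10
City income tax: $6,712.10 × 0.03 = $201.36
Medicare tax: $6,991.77 × 0.0186 = $130.05
OASDI: $6,991.77 × 0.04 = $279.67
State unemployment insurance (employee share): $6,991.77 × 0.0066 = $46.15
Roth contribution: $342.54
(Employer's $296.78 toward Roth contribution is not withheld from the employee.)
Total deductions = $279.67 + $201.36 + $130.05 + $279.67 + $46.15 + $342.54 = $1,279.44
Net pay = $6,991.77 − $1,279.44 = $5,712.33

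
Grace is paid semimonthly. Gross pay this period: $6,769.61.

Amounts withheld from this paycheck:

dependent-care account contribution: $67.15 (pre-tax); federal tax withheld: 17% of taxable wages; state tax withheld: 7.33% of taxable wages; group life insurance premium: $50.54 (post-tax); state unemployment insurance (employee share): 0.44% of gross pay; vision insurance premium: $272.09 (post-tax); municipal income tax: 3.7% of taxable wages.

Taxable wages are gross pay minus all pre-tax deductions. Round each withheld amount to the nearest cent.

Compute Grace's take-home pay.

Dependent-care account contribution: $67.15
Taxable wages = $6,769.61 − $67.15 = $6,702.46
Municipal income tax: $6,702.46 × 0.037 = $247.99
State tax withheld: $6,702.46 × 0.0733 = $491.29
Federal tax withheld: $6,702.46 × 0.17 = $1,139.42
State unemployment insurance (employee share): $6,769.61 × 0.0044 = $29.79
Vision insurance premium: $272.09
Group life insurance premium: $50.54
Total deductions = $67.15 + $247.99 + $491.29 + $1,139.42 + $29.79 + $272.09 + $50.54 = $2,298.27
Net pay = $6,769.61 − $2,298.27 = $4,471.34

$4,471.34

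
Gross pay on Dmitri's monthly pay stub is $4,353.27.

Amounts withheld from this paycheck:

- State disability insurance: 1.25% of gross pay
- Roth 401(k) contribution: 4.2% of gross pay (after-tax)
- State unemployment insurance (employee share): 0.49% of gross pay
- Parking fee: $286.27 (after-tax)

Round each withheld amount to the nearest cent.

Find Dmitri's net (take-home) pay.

$3,808.41

State unemployment insurance (employee share): $4,353.27 × 0.0049 = $21.33
State disability insurance: $4,353.27 × 0.0125 = $54.42
Parking fee: $286.27
Roth 401(k) contribution: $4,353.27 × 0.042 = $182.84
Total deductions = $21.33 + $54.42 + $286.27 + $182.84 = $544.86
Net pay = $4,353.27 − $544.86 = $3,808.41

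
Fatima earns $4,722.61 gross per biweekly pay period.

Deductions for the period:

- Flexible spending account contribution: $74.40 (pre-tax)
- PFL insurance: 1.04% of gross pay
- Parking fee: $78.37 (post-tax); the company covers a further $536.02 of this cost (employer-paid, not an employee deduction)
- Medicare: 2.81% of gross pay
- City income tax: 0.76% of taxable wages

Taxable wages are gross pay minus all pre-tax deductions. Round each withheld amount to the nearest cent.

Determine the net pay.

Flexible spending account contribution: $74.40
Taxable wages = $4,722.61 − $74.40 = $4,648.21
City income tax: $4,648.21 × 0.0076 = $35.33
Medicare: $4,722.61 × 0.0281 = $132.71
PFL insurance: $4,722.61 × 0.0104 = $49.12
Parking fee: $78.37
(Employer's $536.02 toward parking fee is not withheld from the employee.)
Total deductions = $74.40 + $35.33 + $132.71 + $49.12 + $78.37 = $369.93
Net pay = $4,722.61 − $369.93 = $4,352.68

$4,352.68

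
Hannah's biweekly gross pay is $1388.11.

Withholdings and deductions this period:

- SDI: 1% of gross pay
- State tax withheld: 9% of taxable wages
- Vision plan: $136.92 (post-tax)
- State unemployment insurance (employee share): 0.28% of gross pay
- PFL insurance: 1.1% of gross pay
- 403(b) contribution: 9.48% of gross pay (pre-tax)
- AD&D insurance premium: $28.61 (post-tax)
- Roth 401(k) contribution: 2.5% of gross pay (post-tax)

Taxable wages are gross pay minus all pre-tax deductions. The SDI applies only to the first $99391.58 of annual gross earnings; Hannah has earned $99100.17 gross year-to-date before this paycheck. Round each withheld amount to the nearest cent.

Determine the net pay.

$921.13

403(b) contribution: $1388.11 × 0.0948 = $131.59
Taxable wages = $1388.11 − $131.59 = $1256.52
State tax withheld: $1256.52 × 0.09 = $113.09
SDI: only $99391.58 − $99100.17 = $291.41 of this check is subject → $291.41 × 0.01 = $2.91
PFL insurance: $1388.11 × 0.011 = $15.27
State unemployment insurance (employee share): $1388.11 × 0.0028 = $3.89
AD&D insurance premium: $28.61
Roth 401(k) contribution: $1388.11 × 0.025 = $34.70
Vision plan: $136.92
Total deductions = $131.59 + $113.09 + $2.91 + $15.27 + $3.89 + $28.61 + $34.70 + $136.92 = $466.98
Net pay = $1388.11 − $466.98 = $921.13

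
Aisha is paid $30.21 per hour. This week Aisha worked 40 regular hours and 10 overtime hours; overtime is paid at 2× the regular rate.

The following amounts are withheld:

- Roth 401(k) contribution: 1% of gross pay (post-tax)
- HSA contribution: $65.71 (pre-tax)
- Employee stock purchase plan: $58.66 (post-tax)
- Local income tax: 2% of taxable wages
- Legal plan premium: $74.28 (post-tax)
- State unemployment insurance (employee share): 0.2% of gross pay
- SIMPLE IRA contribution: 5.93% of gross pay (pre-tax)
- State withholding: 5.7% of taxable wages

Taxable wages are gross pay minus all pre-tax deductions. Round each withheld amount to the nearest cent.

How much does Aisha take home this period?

$1,358.46

Regular pay: 40 × $30.21 = $1,208.40
Overtime pay: 10 × $30.21 × 2 = $604.20
Gross pay = $1,208.40 + $604.20 = $1,812.60
HSA contribution: $65.71
SIMPLE IRA contribution: $1,812.60 × 0.0593 = $107.49
Pre-tax total = $65.71 + $107.49 = $173.20
Taxable wages = $1,812.60 − $173.20 = $1,639.40
Local income tax: $1,639.40 × 0.02 = $32.79
State withholding: $1,639.40 × 0.057 = $93.45
State unemployment insurance (employee share): $1,812.60 × 0.002 = $3.63
Legal plan premium: $74.28
Employee stock purchase plan: $58.66
Roth 401(k) contribution: $1,812.60 × 0.01 = $18.13
Total deductions = $65.71 + $107.49 + $32.79 + $93.45 + $3.63 + $74.28 + $58.66 + $18.13 = $454.14
Net pay = $1,812.60 − $454.14 = $1,358.46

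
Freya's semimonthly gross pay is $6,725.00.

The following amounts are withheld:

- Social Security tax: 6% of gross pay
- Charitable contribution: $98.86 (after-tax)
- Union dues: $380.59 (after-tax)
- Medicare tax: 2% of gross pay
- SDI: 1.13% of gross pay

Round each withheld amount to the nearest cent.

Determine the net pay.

$5,631.56

Social Security tax: $6,725.00 × 0.06 = $403.50
SDI: $6,725.00 × 0.0113 = $75.99
Medicare tax: $6,725.00 × 0.02 = $134.50
Union dues: $380.59
Charitable contribution: $98.86
Total deductions = $403.50 + $75.99 + $134.50 + $380.59 + $98.86 = $1,093.44
Net pay = $6,725.00 − $1,093.44 = $5,631.56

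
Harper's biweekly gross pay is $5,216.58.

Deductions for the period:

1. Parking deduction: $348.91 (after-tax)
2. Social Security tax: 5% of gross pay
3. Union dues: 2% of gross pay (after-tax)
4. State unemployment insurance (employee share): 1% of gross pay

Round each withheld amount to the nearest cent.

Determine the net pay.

State unemployment insurance (employee share): $5,216.58 × 0.01 = $52.17
Social Security tax: $5,216.58 × 0.05 = $260.83
Union dues: $5,216.58 × 0.02 = $104.33
Parking deduction: $348.91
Total deductions = $52.17 + $260.83 + $104.33 + $348.91 = $766.24
Net pay = $5,216.58 − $766.24 = $4,450.34

$4,450.34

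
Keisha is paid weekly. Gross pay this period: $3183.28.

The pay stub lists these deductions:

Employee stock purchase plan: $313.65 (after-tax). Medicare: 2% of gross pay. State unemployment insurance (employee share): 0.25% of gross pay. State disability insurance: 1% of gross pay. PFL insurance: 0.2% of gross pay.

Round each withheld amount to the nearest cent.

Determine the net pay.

State disability insurance: $3183.28 × 0.01 = $31.83
State unemployment insurance (employee share): $3183.28 × 0.0025 = $7.96
PFL insurance: $3183.28 × 0.002 = $6.37
Medicare: $3183.28 × 0.02 = $63.67
Employee stock purchase plan: $313.65
Total deductions = $31.83 + $7.96 + $6.37 + $63.67 + $313.65 = $423.48
Net pay = $3183.28 − $423.48 = $2759.80

$2759.80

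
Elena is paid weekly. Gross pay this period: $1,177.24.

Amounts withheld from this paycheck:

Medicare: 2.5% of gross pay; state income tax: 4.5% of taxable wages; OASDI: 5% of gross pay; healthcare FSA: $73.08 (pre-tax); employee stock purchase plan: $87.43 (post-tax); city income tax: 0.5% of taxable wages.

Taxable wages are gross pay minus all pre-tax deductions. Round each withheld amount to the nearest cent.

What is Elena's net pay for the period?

$873.23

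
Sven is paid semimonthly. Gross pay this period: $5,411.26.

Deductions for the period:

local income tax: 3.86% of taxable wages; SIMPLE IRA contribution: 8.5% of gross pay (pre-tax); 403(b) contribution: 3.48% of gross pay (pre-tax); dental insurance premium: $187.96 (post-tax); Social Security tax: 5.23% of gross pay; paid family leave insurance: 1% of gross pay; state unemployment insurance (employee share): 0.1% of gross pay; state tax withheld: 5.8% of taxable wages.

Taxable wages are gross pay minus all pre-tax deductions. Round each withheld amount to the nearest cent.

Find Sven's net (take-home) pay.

$3,772.40

403(b) contribution: $5,411.26 × 0.0348 = $188.31
SIMPLE IRA contribution: $5,411.26 × 0.085 = $459.96
Pre-tax total = $188.31 + $459.96 = $648.27
Taxable wages = $5,411.26 − $648.27 = $4,762.99
Local income tax: $4,762.99 × 0.0386 = $183.85
State tax withheld: $4,762.99 × 0.058 = $276.25
State unemployment insurance (employee share): $5,411.26 × 0.001 = $5.41
Social Security tax: $5,411.26 × 0.0523 = $283.01
Paid family leave insurance: $5,411.26 × 0.01 = $54.11
Dental insurance premium: $187.96
Total deductions = $188.31 + $459.96 + $183.85 + $276.25 + $5.41 + $283.01 + $54.11 + $187.96 = $1,638.86
Net pay = $5,411.26 − $1,638.86 = $3,772.40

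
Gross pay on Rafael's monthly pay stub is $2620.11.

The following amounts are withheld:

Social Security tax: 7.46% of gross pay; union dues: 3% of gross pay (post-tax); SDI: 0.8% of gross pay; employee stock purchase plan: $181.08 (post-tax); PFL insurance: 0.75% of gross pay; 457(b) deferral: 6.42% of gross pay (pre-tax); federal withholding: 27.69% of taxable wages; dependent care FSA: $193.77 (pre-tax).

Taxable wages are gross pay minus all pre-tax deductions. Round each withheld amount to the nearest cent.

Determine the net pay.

$1137.10

457(b) deferral: $2620.11 × 0.0642 = $168.21
Dependent care FSA: $193.77
Pre-tax total = $168.21 + $193.77 = $361.98
Taxable wages = $2620.11 − $361.98 = $2258.13
Federal withholding: $2258.13 × 0.2769 = $625.28
PFL insurance: $2620.11 × 0.0075 = $19.65
Social Security tax: $2620.11 × 0.0746 = $195.46
SDI: $2620.11 × 0.008 = $20.96
Employee stock purchase plan: $181.08
Union dues: $2620.11 × 0.03 = $78.60
Total deductions = $168.21 + $193.77 + $625.28 + $19.65 + $195.46 + $20.96 + $181.08 + $78.60 = $1483.01
Net pay = $2620.11 − $1483.01 = $1137.10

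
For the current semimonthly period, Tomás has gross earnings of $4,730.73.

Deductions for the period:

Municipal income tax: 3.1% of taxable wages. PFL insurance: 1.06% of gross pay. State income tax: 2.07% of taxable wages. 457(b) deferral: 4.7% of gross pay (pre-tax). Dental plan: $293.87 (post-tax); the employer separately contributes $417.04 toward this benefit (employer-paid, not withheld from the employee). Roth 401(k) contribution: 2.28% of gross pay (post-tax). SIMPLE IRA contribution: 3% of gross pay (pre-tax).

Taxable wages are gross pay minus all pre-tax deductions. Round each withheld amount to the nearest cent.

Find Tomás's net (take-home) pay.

$3,688.84

457(b) deferral: $4,730.73 × 0.047 = $222.34
SIMPLE IRA contribution: $4,730.73 × 0.03 = $141.92
Pre-tax total = $222.34 + $141.92 = $364.26
Taxable wages = $4,730.73 − $364.26 = $4,366.47
Municipal income tax: $4,366.47 × 0.031 = $135.36
State income tax: $4,366.47 × 0.0207 = $90.39
PFL insurance: $4,730.73 × 0.0106 = $50.15
Roth 401(k) contribution: $4,730.73 × 0.0228 = $107.86
Dental plan: $293.87
(Employer's $417.04 toward dental plan is not withheld from the employee.)
Total deductions = $222.34 + $141.92 + $135.36 + $90.39 + $50.15 + $107.86 + $293.87 = $1,041.89
Net pay = $4,730.73 − $1,041.89 = $3,688.84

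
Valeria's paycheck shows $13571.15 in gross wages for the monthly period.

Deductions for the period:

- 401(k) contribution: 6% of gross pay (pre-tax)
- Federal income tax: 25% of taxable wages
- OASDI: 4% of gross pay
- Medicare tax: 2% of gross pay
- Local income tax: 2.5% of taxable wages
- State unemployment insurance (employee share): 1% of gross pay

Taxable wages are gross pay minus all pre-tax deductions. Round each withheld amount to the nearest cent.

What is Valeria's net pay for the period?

$8298.76

401(k) contribution: $13571.15 × 0.06 = $814.27
Taxable wages = $13571.15 − $814.27 = $12756.88
Federal income tax: $12756.88 × 0.25 = $3189.22
Local income tax: $12756.88 × 0.025 = $318.92
State unemployment insurance (employee share): $13571.15 × 0.01 = $135.71
Medicare tax: $13571.15 × 0.02 = $271.42
OASDI: $13571.15 × 0.04 = $542.85
Total deductions = $814.27 + $3189.22 + $318.92 + $135.71 + $271.42 + $542.85 = $5272.39
Net pay = $13571.15 − $5272.39 = $8298.76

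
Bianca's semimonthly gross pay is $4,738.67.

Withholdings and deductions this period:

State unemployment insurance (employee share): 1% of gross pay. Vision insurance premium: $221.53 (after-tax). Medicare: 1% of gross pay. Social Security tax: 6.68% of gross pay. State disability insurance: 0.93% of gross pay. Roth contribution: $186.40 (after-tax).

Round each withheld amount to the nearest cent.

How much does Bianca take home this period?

State disability insurance: $4,738.67 × 0.0093 = $44.07
State unemployment insurance (employee share): $4,738.67 × 0.01 = $47.39
Social Security tax: $4,738.67 × 0.0668 = $316.54
Medicare: $4,738.67 × 0.01 = $47.39
Vision insurance premium: $221.53
Roth contribution: $186.40
Total deductions = $44.07 + $47.39 + $316.54 + $47.39 + $221.53 + $186.40 = $863.32
Net pay = $4,738.67 − $863.32 = $3,875.35

$3,875.35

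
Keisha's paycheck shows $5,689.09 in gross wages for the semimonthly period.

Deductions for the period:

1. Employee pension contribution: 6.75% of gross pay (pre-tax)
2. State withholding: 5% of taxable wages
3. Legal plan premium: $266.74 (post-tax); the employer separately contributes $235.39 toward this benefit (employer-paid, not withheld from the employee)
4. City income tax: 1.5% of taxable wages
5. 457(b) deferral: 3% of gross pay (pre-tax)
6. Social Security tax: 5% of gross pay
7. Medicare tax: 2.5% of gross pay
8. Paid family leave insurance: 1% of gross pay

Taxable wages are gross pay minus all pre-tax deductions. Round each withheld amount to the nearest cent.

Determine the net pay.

Employee pension contribution: $5,689.09 × 0.0675 = $384.01
457(b) deferral: $5,689.09 × 0.03 = $170.67
Pre-tax total = $384.01 + $170.67 = $554.68
Taxable wages = $5,689.09 − $554.68 = $5,134.41
State withholding: $5,134.41 × 0.05 = $256.72
City income tax: $5,134.41 × 0.015 = $77.02
Social Security tax: $5,689.09 × 0.05 = $284.45
Paid family leave insurance: $5,689.09 × 0.01 = $56.89
Medicare tax: $5,689.09 × 0.025 = $142.23
Legal plan premium: $266.74
(Employer's $235.39 toward legal plan premium is not withheld from the employee.)
Total deductions = $384.01 + $170.67 + $256.72 + $77.02 + $284.45 + $56.89 + $142.23 + $266.74 = $1,638.73
Net pay = $5,689.09 − $1,638.73 = $4,050.36

$4,050.36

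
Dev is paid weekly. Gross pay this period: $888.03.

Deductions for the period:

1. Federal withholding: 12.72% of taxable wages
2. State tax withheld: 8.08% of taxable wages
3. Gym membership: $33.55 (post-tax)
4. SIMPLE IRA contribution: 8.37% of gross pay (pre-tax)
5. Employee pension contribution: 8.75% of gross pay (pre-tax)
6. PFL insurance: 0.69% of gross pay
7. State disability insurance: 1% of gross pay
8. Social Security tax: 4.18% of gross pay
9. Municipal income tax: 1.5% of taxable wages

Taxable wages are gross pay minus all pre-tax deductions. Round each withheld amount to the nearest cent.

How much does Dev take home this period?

$486.19

Employee pension contribution: $888.03 × 0.0875 = $77.70
SIMPLE IRA contribution: $888.03 × 0.0837 = $74.33
Pre-tax total = $77.70 + $74.33 = $152.03
Taxable wages = $888.03 − $152.03 = $736.00
Federal withholding: $736.00 × 0.1272 = $93.62
State tax withheld: $736.00 × 0.0808 = $59.47
Municipal income tax: $736.00 × 0.015 = $11.04
State disability insurance: $888.03 × 0.01 = $8.88
PFL insurance: $888.03 × 0.0069 = $6.13
Social Security tax: $888.03 × 0.0418 = $37.12
Gym membership: $33.55
Total deductions = $77.70 + $74.33 + $93.62 + $59.47 + $11.04 + $8.88 + $6.13 + $37.12 + $33.55 = $401.84
Net pay = $888.03 − $401.84 = $486.19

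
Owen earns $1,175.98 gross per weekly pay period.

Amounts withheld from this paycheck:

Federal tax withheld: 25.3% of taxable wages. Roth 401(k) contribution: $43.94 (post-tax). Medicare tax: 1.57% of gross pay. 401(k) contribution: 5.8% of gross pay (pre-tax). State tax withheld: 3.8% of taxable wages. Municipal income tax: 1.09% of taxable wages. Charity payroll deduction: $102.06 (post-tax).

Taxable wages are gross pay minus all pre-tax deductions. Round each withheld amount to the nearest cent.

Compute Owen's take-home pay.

$608.87

401(k) contribution: $1,175.98 × 0.058 = $68.21
Taxable wages = $1,175.98 − $68.21 = $1,107.77
State tax withheld: $1,107.77 × 0.038 = $42.10
Federal tax withheld: $1,107.77 × 0.253 = $280.27
Municipal income tax: $1,107.77 × 0.0109 = $12.07
Medicare tax: $1,175.98 × 0.0157 = $18.46
Charity payroll deduction: $102.06
Roth 401(k) contribution: $43.94
Total deductions = $68.21 + $42.10 + $280.27 + $12.07 + $18.46 + $102.06 + $43.94 = $567.11
Net pay = $1,175.98 − $567.11 = $608.87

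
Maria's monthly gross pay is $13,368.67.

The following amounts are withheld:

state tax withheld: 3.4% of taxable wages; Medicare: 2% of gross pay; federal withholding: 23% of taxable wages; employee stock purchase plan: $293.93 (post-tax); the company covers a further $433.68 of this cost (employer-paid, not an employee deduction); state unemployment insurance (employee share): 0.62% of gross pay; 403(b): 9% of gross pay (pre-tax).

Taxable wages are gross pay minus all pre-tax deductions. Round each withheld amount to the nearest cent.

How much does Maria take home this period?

$8,309.61

403(b): $13,368.67 × 0.09 = $1,203.18
Taxable wages = $13,368.67 − $1,203.18 = $12,165.49
Federal withholding: $12,165.49 × 0.23 = $2,798.06
State tax withheld: $12,165.49 × 0.034 = $413.63
State unemployment insurance (employee share): $13,368.67 × 0.0062 = $82.89
Medicare: $13,368.67 × 0.02 = $267.37
Employee stock purchase plan: $293.93
(Employer's $433.68 toward employee stock purchase plan is not withheld from the employee.)
Total deductions = $1,203.18 + $2,798.06 + $413.63 + $82.89 + $267.37 + $293.93 = $5,059.06
Net pay = $13,368.67 − $5,059.06 = $8,309.61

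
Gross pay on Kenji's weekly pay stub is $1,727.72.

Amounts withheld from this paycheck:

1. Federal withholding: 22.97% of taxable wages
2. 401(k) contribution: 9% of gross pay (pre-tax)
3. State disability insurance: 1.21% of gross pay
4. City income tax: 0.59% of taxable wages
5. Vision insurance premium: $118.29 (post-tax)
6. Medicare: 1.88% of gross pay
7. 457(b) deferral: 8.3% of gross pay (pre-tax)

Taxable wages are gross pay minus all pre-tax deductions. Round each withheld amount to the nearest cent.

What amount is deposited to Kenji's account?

401(k) contribution: $1,727.72 × 0.09 = $155.49
457(b) deferral: $1,727.72 × 0.083 = $143.40
Pre-tax total = $155.49 + $143.40 = $298.89
Taxable wages = $1,727.72 − $298.89 = $1,428.83
City income tax: $1,428.83 × 0.0059 = $8.43
Federal withholding: $1,428.83 × 0.2297 = $328.20
State disability insurance: $1,727.72 × 0.0121 = $20.91
Medicare: $1,727.72 × 0.0188 = $32.48
Vision insurance premium: $118.29
Total deductions = $155.49 + $143.40 + $8.43 + $328.20 + $20.91 + $32.48 + $118.29 = $807.20
Net pay = $1,727.72 − $807.20 = $920.52

$920.52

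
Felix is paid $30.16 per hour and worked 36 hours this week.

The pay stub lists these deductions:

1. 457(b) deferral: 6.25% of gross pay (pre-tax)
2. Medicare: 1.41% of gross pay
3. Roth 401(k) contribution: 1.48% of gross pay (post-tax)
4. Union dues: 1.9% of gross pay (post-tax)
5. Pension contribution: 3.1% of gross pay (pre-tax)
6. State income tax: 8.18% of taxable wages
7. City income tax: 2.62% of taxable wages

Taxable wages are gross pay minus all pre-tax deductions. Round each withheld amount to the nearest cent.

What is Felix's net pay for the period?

$825.93

Gross pay: 36 × $30.16 = $1,085.76
457(b) deferral: $1,085.76 × 0.0625 = $67.86
Pension contribution: $1,085.76 × 0.031 = $33.66
Pre-tax total = $67.86 + $33.66 = $101.52
Taxable wages = $1,085.76 − $101.52 = $984.24
State income tax: $984.24 × 0.0818 = $80.51
City income tax: $984.24 × 0.0262 = $25.79
Medicare: $1,085.76 × 0.0141 = $15.31
Roth 401(k) contribution: $1,085.76 × 0.0148 = $16.07
Union dues: $1,085.76 × 0.019 = $20.63
Total deductions = $67.86 + $33.66 + $80.51 + $25.79 + $15.31 + $16.07 + $20.63 = $259.83
Net pay = $1,085.76 − $259.83 = $825.93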